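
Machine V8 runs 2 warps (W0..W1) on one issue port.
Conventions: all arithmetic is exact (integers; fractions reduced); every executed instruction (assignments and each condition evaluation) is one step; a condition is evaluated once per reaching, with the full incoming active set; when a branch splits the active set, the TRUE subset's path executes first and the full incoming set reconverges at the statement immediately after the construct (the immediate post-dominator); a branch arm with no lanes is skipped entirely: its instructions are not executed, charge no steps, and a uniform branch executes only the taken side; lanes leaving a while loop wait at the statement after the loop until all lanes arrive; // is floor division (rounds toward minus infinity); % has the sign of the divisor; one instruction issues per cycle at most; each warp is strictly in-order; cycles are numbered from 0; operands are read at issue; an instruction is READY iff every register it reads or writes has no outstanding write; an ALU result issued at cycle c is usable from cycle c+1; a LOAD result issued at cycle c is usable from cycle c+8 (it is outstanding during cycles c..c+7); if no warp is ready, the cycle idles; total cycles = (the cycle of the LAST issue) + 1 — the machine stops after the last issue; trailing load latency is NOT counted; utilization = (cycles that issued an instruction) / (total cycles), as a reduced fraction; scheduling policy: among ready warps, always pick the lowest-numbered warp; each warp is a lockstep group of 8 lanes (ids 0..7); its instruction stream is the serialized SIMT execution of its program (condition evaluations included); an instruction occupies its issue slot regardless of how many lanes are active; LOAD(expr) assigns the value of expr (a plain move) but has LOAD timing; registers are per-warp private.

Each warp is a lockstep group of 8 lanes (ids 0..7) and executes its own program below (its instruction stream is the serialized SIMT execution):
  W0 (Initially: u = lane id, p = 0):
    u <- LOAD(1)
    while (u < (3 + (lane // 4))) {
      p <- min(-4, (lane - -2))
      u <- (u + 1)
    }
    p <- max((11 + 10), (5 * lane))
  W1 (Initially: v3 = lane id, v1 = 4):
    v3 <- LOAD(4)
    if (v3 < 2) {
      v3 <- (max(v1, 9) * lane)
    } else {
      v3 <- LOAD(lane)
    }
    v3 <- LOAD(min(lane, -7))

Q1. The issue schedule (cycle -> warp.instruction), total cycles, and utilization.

cycle 0: W0.I0
cycle 1: W1.I0
cycle 2: idle
cycle 3: idle
cycle 4: idle
cycle 5: idle
cycle 6: idle
cycle 7: idle
cycle 8: W0.I1
cycle 9: W0.I2
cycle 10: W0.I3
cycle 11: W0.I4
cycle 12: W0.I5
cycle 13: W0.I6
cycle 14: W0.I7
cycle 15: W0.I8
cycle 16: W0.I9
cycle 17: W0.I10
cycle 18: W0.I11
cycle 19: W1.I1
cycle 20: W1.I2
cycle 21: idle
cycle 22: idle
cycle 23: idle
cycle 24: idle
cycle 25: idle
cycle 26: idle
cycle 27: idle
cycle 28: W1.I3

Answer: 29 cycles, utilization 16/29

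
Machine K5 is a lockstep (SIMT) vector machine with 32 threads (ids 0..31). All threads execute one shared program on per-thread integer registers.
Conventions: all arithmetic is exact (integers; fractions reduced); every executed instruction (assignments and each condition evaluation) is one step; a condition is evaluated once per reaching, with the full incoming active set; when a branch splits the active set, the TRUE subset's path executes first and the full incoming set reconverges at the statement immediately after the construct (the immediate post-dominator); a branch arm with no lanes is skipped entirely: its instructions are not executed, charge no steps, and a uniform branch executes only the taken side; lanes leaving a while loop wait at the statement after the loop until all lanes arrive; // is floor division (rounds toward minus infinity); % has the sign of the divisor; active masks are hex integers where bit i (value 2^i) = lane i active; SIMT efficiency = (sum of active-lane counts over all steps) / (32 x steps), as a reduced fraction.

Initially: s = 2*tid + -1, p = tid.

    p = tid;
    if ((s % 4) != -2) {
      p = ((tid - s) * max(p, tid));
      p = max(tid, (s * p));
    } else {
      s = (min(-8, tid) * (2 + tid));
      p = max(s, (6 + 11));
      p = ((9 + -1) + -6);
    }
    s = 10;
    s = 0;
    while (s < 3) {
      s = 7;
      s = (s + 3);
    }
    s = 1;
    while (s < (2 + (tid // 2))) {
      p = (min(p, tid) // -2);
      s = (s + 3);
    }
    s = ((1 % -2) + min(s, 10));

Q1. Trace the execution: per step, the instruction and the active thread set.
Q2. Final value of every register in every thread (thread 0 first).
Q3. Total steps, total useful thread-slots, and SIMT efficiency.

step 0: p <- tid                     0xffffffff
step 1: eval ((s % 4) != -2)         0xffffffff
step 2: p <- ((tid - s) * max(p, tid)) 0xffffffff
step 3: p <- max(tid, (s * p))       0xffffffff
step 4: s <- 10                      0xffffffff
step 5: s <- 0                       0xffffffff
step 6: eval (s < 3)                 0xffffffff
step 7: s <- 7                       0xffffffff
step 8: s <- (s + 3)                 0xffffffff
step 9: eval (s < 3)                 0xffffffff
step 10: s <- 1                       0xffffffff
step 11: eval (s < (2 + (tid // 2)))  0xffffffff
step 12: p <- (min(p, tid) // -2)     0xffffffff
step 13: s <- (s + 3)                 0xffffffff
step 14: eval (s < (2 + (tid // 2)))  0xffffffff
step 15: p <- (min(p, tid) // -2)     0xffffffc0
step 16: s <- (s + 3)                 0xffffffc0
step 17: eval (s < (2 + (tid // 2)))  0xffffffc0
step 18: p <- (min(p, tid) // -2)     0xfffff000
step 19: s <- (s + 3)                 0xfffff000
step 20: eval (s < (2 + (tid // 2)))  0xfffff000
step 21: p <- (min(p, tid) // -2)     0xfffc0000
step 22: s <- (s + 3)                 0xfffc0000
step 23: eval (s < (2 + (tid // 2)))  0xfffc0000
step 24: p <- (min(p, tid) // -2)     0xff000000
step 25: s <- (s + 3)                 0xff000000
step 26: eval (s < (2 + (tid // 2)))  0xff000000
step 27: p <- (min(p, tid) // -2)     0xc0000000
step 28: s <- (s + 3)                 0xc0000000
step 29: eval (s < (2 + (tid // 2)))  0xc0000000
step 30: s <- ((1 % -2) + min(s, 10)) 0xffffffff

Answer: 31 steps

s: 3,3,3,3,3,3,6,6,6,6,6,6,9,9,9,9,9,9,9,9,9,9,9,9,9,9,9,9,9,9,9,9
p: 0,-1,-1,-2,-2,-3,1,2,2,2,2,3,-2,-2,-2,-2,-2,-2,1,1,1,1,1,1,-1,-1,-1,-1,-1,-1,0,0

steps = 31; useful = 722; efficiency = 722/992 = 361/496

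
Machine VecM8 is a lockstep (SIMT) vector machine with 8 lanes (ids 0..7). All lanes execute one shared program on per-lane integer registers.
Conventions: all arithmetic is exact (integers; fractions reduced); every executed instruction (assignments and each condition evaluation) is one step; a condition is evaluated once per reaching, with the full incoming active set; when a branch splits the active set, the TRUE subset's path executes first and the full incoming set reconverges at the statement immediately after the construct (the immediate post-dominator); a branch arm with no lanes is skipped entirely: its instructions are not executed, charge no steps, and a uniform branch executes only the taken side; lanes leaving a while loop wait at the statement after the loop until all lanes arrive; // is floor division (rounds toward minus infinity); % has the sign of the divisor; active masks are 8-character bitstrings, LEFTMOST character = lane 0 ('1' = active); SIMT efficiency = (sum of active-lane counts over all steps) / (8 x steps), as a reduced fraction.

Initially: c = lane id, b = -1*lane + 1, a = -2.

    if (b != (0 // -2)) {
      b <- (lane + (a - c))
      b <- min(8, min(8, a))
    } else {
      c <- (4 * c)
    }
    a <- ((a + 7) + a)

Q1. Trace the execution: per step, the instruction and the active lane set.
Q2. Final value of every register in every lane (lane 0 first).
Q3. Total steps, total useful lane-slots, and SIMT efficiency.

step 0: eval (b != (0 // -2))        11111111
step 1: b <- (lane + (a - c))        10111111
step 2: b <- min(8, min(8, a))       10111111
step 3: c <- (4 * c)                 01000000
step 4: a <- ((a + 7) + a)           11111111

Answer: 5 steps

c: 0,4,2,3,4,5,6,7
b: -2,0,-2,-2,-2,-2,-2,-2
a: 3,3,3,3,3,3,3,3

steps = 5; useful = 31; efficiency = 31/40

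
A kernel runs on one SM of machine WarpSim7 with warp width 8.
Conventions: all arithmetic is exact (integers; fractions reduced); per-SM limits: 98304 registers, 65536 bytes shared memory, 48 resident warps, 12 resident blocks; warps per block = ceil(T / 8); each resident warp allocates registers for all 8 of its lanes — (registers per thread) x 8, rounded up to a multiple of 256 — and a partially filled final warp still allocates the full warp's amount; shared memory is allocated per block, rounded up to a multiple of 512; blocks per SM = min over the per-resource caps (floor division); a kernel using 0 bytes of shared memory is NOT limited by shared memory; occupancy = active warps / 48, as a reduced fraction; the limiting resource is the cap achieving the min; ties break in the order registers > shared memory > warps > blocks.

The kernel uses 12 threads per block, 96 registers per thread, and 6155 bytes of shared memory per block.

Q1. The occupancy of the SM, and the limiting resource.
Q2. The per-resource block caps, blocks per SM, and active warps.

Answer: occupancy 3/8, limited by shared memory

registers: 64 blocks
shared memory: 9 blocks
warps: 24 blocks
blocks: 12 blocks

Answer: 9 blocks, 18 active warps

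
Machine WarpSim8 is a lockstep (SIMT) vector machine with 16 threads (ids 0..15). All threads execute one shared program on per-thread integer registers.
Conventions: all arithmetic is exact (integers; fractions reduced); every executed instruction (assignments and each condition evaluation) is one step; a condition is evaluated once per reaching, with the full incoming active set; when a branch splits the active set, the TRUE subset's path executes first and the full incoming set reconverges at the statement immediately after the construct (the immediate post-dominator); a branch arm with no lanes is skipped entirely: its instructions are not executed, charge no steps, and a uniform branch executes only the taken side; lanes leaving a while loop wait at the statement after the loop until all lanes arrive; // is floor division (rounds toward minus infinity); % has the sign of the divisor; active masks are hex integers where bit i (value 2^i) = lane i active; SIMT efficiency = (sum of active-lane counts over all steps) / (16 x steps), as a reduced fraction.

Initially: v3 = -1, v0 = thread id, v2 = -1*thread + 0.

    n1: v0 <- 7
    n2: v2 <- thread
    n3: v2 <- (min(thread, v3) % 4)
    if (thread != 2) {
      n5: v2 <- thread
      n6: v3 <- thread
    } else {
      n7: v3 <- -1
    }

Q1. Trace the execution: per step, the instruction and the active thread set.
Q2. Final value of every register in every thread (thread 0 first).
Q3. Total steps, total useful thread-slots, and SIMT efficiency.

step 0: v0 <- 7                      0xffff
step 1: v2 <- thread                 0xffff
step 2: v2 <- (min(thread, v3) % 4)  0xffff
step 3: eval (thread != 2)           0xffff
step 4: v2 <- thread                 0xfffb
step 5: v3 <- thread                 0xfffb
step 6: v3 <- -1                     0x0004

Answer: 7 steps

v3: 0,1,-1,3,4,5,6,7,8,9,10,11,12,13,14,15
v0: 7,7,7,7,7,7,7,7,7,7,7,7,7,7,7,7
v2: 0,1,3,3,4,5,6,7,8,9,10,11,12,13,14,15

steps = 7; useful = 95; efficiency = 95/112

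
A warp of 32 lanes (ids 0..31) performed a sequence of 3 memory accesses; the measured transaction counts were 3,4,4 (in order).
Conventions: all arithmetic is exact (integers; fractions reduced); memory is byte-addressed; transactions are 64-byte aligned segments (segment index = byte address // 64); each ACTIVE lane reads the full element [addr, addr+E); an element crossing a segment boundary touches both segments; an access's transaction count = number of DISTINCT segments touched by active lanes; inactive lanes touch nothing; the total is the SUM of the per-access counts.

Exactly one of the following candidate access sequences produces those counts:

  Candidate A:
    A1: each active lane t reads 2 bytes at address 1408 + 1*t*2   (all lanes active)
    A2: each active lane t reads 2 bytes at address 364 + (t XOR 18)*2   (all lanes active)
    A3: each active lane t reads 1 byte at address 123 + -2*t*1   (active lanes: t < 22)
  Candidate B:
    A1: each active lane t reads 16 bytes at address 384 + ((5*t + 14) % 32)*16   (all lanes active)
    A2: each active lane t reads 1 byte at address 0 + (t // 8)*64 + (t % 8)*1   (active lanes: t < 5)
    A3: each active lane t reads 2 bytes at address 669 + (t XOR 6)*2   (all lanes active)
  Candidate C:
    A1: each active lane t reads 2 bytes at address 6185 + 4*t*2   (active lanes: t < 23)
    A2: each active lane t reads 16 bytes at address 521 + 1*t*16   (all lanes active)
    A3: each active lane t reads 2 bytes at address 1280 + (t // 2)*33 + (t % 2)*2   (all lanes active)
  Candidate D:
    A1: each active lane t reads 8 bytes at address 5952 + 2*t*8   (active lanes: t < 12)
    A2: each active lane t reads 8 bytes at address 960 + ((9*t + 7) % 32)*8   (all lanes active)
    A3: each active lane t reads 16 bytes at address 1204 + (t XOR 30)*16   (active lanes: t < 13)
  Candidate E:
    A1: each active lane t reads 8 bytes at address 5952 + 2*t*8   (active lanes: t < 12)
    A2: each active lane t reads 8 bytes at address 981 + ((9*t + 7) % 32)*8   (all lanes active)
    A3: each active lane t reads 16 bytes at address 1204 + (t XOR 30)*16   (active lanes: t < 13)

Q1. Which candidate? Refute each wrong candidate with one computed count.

A: A1 gives 1 transaction, not 3
B: A1 gives 8 transactions, not 3
C: A1 gives 4 transactions, not 3
E: A2 gives 5 transactions, not 4
D: all counts match (3,4,4)

Answer: D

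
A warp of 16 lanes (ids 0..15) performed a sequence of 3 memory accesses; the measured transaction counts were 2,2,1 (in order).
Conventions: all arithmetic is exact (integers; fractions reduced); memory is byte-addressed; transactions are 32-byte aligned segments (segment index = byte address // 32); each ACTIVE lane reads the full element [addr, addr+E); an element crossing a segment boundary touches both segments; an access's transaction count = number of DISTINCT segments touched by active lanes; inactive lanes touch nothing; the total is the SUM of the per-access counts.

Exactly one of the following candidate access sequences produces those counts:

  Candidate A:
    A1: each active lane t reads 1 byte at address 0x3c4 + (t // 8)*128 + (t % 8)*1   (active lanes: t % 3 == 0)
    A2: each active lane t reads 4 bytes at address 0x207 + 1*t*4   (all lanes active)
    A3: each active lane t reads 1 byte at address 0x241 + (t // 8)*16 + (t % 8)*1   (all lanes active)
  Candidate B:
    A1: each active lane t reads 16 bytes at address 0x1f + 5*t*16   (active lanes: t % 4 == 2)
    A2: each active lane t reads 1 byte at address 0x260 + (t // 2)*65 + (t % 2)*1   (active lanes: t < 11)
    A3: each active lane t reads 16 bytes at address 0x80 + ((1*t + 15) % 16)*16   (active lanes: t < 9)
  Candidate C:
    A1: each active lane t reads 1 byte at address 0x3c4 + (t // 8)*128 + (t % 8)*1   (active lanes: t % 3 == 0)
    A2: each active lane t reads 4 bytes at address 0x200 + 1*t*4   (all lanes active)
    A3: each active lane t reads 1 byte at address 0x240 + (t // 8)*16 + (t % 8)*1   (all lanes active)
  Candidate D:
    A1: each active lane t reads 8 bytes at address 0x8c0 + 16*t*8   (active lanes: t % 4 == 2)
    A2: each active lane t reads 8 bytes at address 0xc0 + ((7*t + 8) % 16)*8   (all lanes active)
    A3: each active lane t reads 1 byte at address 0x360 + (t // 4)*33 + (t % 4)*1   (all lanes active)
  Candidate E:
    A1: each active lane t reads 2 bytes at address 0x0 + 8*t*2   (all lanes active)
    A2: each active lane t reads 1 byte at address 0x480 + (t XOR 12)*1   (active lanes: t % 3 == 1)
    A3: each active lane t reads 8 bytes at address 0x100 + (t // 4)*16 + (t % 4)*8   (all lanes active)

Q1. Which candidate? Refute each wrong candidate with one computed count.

A: A2 gives 3 transactions, not 2
B: A1 gives 8 transactions, not 2
D: A1 gives 4 transactions, not 2
E: A1 gives 8 transactions, not 2
C: all counts match (2,2,1)

Answer: C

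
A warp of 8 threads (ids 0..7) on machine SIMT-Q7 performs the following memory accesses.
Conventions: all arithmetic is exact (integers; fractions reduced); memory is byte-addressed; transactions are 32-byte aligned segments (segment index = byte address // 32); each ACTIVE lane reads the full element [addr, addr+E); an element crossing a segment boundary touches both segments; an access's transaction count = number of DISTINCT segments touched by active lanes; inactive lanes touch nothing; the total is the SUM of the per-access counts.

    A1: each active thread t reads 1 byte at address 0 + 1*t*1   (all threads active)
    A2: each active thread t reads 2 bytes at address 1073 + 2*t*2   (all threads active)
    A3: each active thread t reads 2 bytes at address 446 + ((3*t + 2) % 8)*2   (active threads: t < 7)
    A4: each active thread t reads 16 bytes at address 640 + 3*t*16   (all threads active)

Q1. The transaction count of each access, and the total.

A1: 1 transaction
A2: 2 transactions
A3: 2 transactions
A4: 8 transactions

Answer: 1,2,2,8; total 13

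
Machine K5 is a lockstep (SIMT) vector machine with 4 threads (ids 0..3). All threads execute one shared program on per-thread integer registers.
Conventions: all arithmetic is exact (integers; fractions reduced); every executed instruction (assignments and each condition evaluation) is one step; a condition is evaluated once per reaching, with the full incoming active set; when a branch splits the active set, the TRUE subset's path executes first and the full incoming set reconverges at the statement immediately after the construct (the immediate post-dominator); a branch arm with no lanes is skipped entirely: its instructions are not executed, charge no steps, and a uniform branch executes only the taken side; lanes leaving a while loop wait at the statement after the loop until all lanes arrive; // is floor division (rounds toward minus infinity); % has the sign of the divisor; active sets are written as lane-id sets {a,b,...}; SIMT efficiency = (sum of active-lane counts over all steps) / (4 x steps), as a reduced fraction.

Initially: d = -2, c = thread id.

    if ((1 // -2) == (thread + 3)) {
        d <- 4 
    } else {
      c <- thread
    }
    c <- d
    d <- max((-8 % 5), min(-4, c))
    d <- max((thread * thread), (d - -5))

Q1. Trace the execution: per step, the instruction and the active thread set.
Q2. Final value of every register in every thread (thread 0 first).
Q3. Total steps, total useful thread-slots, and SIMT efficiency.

step 0: eval ((1 // -2) == (thread + 3)) {0,1,2,3}
step 1: c <- thread                  {0,1,2,3}
step 2: c <- d                       {0,1,2,3}
step 3: d <- max((-8 % 5), min(-4, c)) {0,1,2,3}
step 4: d <- max((thread * thread), (d - -5)) {0,1,2,3}

Answer: 5 steps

d: 7,7,7,9
c: -2,-2,-2,-2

steps = 5; useful = 20; efficiency = 20/20 = 1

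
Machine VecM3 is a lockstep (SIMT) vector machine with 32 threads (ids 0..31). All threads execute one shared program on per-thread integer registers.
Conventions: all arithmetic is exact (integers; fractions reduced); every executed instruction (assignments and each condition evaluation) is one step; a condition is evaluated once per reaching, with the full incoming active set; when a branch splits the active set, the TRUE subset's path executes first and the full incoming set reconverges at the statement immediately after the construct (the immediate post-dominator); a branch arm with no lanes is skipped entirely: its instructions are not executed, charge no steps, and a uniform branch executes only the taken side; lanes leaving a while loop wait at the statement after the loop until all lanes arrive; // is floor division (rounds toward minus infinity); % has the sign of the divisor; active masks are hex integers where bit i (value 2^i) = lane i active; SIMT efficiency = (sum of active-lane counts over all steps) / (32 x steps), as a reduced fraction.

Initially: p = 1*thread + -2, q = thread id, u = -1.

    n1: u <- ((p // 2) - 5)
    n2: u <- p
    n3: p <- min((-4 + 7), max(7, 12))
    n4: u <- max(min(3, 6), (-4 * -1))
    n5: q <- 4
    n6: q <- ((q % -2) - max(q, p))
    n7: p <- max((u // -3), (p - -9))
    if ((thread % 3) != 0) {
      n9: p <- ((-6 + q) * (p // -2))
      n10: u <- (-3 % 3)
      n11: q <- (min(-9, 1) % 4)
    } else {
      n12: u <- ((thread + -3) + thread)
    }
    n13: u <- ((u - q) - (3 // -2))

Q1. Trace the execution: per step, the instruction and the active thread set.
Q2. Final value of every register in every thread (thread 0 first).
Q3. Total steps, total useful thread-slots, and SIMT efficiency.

step 0: u <- ((p // 2) - 5)          0xffffffff
step 1: u <- p                       0xffffffff
step 2: p <- min((-4 + 7), max(7, 12)) 0xffffffff
step 3: u <- max(min(3, 6), (-4 * -1)) 0xffffffff
step 4: q <- 4                       0xffffffff
step 5: q <- ((q % -2) - max(q, p))  0xffffffff
step 6: p <- max((u // -3), (p - -9)) 0xffffffff
step 7: eval ((thread % 3) != 0)     0xffffffff
step 8: p <- ((-6 + q) * (p // -2))  0xb6db6db6
step 9: u <- (-3 % 3)                0xb6db6db6
step 10: q <- (min(-9, 1) % 4)        0xb6db6db6
step 11: u <- ((thread + -3) + thread) 0x49249249
step 12: u <- ((u - q) - (3 // -2))   0xffffffff

Answer: 13 steps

p: 12,60,60,12,60,60,12,60,60,12,60,60,12,60,60,12,60,60,12,60,60,12,60,60,12,60,60,12,60,60,12,60
q: -4,3,3,-4,3,3,-4,3,3,-4,3,3,-4,3,3,-4,3,3,-4,3,3,-4,3,3,-4,3,3,-4,3,3,-4,3
u: 3,-1,-1,9,-1,-1,15,-1,-1,21,-1,-1,27,-1,-1,33,-1,-1,39,-1,-1,45,-1,-1,51,-1,-1,57,-1,-1,63,-1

steps = 13; useful = 362; efficiency = 362/416 = 181/208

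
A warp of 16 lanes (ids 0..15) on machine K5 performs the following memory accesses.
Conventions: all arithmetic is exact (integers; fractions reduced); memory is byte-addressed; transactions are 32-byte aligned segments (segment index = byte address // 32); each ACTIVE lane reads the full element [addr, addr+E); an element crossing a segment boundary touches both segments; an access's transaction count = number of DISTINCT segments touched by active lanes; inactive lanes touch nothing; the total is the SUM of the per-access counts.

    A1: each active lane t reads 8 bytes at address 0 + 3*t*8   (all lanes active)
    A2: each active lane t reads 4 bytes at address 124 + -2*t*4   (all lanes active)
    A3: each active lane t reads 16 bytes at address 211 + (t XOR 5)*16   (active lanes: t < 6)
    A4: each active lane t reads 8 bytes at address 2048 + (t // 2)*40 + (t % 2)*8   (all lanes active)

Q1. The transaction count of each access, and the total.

A1: 12 transactions
A2: 4 transactions
A3: 5 transactions
A4: 10 transactions

Answer: 12,4,5,10; total 31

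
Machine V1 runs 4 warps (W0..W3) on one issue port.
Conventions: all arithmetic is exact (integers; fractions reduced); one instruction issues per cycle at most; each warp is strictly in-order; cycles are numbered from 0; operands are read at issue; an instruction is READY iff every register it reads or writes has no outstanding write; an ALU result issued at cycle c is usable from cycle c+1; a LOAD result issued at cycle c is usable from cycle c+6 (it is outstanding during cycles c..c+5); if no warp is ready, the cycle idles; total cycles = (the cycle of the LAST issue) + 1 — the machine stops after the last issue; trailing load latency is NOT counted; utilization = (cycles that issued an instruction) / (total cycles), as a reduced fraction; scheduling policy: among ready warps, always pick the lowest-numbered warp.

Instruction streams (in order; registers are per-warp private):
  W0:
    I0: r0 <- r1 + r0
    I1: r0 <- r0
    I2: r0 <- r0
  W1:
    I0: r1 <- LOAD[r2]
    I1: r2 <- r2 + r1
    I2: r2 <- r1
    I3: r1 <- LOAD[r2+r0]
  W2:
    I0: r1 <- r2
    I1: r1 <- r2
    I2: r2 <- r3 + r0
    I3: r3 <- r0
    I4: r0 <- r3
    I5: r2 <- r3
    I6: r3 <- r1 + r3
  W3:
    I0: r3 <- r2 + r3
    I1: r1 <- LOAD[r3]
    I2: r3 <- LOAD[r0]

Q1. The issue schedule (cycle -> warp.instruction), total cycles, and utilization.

cycle 0: W0.I0
cycle 1: W0.I1
cycle 2: W0.I2
cycle 3: W1.I0
cycle 4: W2.I0
cycle 5: W2.I1
cycle 6: W2.I2
cycle 7: W2.I3
cycle 8: W2.I4
cycle 9: W1.I1
cycle 10: W1.I2
cycle 11: W1.I3
cycle 12: W2.I5
cycle 13: W2.I6
cycle 14: W3.I0
cycle 15: W3.I1
cycle 16: W3.I2

Answer: 17 cycles, utilization 1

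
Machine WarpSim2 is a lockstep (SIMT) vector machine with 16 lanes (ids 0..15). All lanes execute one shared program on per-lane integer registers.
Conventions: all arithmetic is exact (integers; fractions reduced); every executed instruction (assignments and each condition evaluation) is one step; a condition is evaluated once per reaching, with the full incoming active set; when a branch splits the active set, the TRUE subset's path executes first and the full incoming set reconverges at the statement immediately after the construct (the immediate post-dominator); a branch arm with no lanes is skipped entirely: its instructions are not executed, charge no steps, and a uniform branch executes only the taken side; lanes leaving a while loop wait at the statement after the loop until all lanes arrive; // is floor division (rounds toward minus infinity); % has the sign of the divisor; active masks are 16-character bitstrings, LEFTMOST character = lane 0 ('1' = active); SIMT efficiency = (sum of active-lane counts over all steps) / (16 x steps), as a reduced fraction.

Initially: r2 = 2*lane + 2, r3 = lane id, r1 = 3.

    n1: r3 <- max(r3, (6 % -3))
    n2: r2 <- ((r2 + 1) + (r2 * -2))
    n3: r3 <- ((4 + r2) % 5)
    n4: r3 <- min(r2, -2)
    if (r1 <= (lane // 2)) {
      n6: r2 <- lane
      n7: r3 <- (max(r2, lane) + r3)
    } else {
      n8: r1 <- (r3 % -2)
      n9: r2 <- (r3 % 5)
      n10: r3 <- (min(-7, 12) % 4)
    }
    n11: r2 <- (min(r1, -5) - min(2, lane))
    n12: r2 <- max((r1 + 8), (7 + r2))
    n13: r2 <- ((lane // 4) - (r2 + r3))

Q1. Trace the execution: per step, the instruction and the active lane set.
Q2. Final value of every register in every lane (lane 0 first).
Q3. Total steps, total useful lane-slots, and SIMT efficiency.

step 0: r3 <- max(r3, (6 % -3))      1111111111111111
step 1: r2 <- ((r2 + 1) + (r2 * -2)) 1111111111111111
step 2: r3 <- ((4 + r2) % 5)         1111111111111111
step 3: r3 <- min(r2, -2)            1111111111111111
step 4: eval (r1 <= (lane // 2))     1111111111111111
step 5: r2 <- lane                   0000001111111111
step 6: r3 <- (max(r2, lane) + r3)   0000001111111111
step 7: r1 <- (r3 % -2)              1111110000000000
step 8: r2 <- (r3 % 5)               1111110000000000
step 9: r3 <- (min(-7, 12) % 4)      1111110000000000
step 10: r2 <- (min(r1, -5) - min(2, lane)) 1111111111111111
step 11: r2 <- max((r1 + 8), (7 + r2)) 1111111111111111
step 12: r2 <- ((lane // 4) - (r2 + r3)) 1111111111111111

Answer: 13 steps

r2: -9,-8,-8,-8,-7,-7,-3,-2,0,1,2,3,5,6,7,8
r3: 1,1,1,1,1,1,-7,-8,-9,-10,-11,-12,-13,-14,-15,-16
r1: 0,-1,-1,-1,-1,-1,3,3,3,3,3,3,3,3,3,3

steps = 13; useful = 166; efficiency = 166/208 = 83/104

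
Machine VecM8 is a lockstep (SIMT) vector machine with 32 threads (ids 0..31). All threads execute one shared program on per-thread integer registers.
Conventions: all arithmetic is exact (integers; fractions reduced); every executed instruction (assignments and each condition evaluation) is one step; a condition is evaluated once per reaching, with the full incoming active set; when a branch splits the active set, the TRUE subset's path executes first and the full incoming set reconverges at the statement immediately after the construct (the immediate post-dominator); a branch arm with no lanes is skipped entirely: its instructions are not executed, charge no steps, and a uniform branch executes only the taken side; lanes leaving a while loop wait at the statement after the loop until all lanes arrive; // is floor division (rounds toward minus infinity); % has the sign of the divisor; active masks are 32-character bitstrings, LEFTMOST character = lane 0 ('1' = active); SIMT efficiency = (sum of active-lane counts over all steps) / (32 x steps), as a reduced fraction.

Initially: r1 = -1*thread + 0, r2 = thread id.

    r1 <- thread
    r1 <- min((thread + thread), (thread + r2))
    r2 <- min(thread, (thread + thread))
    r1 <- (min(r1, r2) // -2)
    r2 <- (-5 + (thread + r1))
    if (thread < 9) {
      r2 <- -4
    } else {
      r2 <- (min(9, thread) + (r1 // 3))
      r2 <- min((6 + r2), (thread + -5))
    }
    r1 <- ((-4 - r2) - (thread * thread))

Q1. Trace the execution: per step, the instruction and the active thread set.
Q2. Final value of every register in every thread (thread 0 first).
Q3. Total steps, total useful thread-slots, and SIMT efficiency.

step 0: r1 <- thread                 11111111111111111111111111111111
step 1: r1 <- min((thread + thread), (thread + r2)) 11111111111111111111111111111111
step 2: r2 <- min(thread, (thread + thread)) 11111111111111111111111111111111
step 3: r1 <- (min(r1, r2) // -2)    11111111111111111111111111111111
step 4: r2 <- (-5 + (thread + r1))   11111111111111111111111111111111
step 5: eval (thread < 9)            11111111111111111111111111111111
step 6: r2 <- -4                     11111111100000000000000000000000
step 7: r2 <- (min(9, thread) + (r1 // 3)) 00000000011111111111111111111111
step 8: r2 <- min((6 + r2), (thread + -5)) 00000000011111111111111111111111
step 9: r1 <- ((-4 - r2) - (thread * thread)) 11111111111111111111111111111111

Answer: 10 steps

r1: 0,-1,-4,-9,-16,-25,-36,-49,-64,-89,-109,-131,-155,-181,-209,-239,-271,-305,-340,-376,-415,-456,-499,-544,-591,-639,-690,-743,-798,-855,-914,-974
r2: -4,-4,-4,-4,-4,-4,-4,-4,-4,4,5,6,7,8,9,10,11,12,12,11,11,11,11,11,11,10,10,10,10,10,10,9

steps = 10; useful = 279; efficiency = 279/320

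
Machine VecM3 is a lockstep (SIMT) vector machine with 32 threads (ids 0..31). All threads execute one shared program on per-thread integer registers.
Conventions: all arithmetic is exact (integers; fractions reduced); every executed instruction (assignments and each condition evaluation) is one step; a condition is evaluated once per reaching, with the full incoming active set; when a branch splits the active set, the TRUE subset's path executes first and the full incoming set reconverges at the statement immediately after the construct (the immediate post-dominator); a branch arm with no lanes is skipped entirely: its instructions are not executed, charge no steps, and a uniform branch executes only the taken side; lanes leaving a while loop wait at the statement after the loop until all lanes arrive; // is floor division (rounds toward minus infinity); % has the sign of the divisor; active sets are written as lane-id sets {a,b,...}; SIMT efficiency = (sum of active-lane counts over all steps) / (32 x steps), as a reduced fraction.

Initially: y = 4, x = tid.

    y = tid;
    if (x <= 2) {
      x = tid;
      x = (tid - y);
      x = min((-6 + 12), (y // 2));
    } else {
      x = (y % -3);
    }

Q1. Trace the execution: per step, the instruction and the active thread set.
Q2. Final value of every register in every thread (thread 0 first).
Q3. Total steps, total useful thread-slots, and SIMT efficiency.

step 0: y <- tid                     {0,1,2,3,4,5,6,7,8,9,10,11,12,13,14,15,16,17,18,19,20,21,22,23,24,25,26,27,28,29,30,31}
step 1: eval (x <= 2)                {0,1,2,3,4,5,6,7,8,9,10,11,12,13,14,15,16,17,18,19,20,21,22,23,24,25,26,27,28,29,30,31}
step 2: x <- tid                     {0,1,2}
step 3: x <- (tid - y)               {0,1,2}
step 4: x <- min((-6 + 12), (y // 2)) {0,1,2}
step 5: x <- (y % -3)                {3,4,5,6,7,8,9,10,11,12,13,14,15,16,17,18,19,20,21,22,23,24,25,26,27,28,29,30,31}

Answer: 6 steps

y: 0,1,2,3,4,5,6,7,8,9,10,11,12,13,14,15,16,17,18,19,20,21,22,23,24,25,26,27,28,29,30,31
x: 0,0,1,0,-2,-1,0,-2,-1,0,-2,-1,0,-2,-1,0,-2,-1,0,-2,-1,0,-2,-1,0,-2,-1,0,-2,-1,0,-2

steps = 6; useful = 102; efficiency = 102/192 = 17/32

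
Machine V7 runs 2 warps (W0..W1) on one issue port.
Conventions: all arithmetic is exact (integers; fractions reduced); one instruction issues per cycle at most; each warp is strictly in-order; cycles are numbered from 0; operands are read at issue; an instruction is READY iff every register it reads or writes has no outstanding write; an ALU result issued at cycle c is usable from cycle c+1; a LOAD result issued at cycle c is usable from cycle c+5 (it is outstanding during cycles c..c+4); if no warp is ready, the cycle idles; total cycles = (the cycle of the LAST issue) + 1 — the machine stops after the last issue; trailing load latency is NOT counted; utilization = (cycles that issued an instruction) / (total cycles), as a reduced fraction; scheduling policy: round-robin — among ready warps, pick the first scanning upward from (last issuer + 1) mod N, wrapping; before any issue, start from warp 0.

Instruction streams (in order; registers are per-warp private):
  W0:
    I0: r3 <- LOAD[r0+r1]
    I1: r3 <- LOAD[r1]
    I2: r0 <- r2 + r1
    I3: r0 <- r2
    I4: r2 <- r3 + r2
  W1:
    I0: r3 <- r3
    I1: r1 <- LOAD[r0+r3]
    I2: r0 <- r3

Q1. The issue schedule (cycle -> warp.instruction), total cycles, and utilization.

cycle 0: W0.I0
cycle 1: W1.I0
cycle 2: W1.I1
cycle 3: W1.I2
cycle 4: idle
cycle 5: W0.I1
cycle 6: W0.I2
cycle 7: W0.I3
cycle 8: idle
cycle 9: idle
cycle 10: W0.I4

Answer: 11 cycles, utilization 8/11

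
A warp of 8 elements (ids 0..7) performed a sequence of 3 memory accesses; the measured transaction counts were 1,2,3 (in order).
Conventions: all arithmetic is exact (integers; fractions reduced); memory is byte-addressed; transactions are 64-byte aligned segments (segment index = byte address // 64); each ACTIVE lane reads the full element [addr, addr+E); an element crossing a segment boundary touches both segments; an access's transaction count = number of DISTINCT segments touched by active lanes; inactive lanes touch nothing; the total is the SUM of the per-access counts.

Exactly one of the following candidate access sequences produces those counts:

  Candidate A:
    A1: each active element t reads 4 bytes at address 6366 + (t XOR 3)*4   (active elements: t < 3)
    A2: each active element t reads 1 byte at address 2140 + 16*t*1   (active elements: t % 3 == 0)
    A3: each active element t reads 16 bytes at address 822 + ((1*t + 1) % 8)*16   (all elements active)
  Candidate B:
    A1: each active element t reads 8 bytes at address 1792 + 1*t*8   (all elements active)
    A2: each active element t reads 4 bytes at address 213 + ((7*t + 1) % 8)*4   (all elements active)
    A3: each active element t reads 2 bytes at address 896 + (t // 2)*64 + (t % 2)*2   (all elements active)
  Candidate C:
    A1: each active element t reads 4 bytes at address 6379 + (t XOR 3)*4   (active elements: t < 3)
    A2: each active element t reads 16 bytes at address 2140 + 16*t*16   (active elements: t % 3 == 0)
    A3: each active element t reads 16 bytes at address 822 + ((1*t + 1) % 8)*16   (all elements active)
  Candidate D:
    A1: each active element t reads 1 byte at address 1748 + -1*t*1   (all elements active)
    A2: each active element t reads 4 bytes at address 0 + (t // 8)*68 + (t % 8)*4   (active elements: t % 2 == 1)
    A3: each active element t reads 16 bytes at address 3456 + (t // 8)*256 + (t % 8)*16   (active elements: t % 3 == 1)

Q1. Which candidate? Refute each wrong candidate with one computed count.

B: A2 gives 1 transaction, not 2
C: A2 gives 3 transactions, not 2
D: A2 gives 1 transaction, not 2
A: all counts match (1,2,3)

Answer: A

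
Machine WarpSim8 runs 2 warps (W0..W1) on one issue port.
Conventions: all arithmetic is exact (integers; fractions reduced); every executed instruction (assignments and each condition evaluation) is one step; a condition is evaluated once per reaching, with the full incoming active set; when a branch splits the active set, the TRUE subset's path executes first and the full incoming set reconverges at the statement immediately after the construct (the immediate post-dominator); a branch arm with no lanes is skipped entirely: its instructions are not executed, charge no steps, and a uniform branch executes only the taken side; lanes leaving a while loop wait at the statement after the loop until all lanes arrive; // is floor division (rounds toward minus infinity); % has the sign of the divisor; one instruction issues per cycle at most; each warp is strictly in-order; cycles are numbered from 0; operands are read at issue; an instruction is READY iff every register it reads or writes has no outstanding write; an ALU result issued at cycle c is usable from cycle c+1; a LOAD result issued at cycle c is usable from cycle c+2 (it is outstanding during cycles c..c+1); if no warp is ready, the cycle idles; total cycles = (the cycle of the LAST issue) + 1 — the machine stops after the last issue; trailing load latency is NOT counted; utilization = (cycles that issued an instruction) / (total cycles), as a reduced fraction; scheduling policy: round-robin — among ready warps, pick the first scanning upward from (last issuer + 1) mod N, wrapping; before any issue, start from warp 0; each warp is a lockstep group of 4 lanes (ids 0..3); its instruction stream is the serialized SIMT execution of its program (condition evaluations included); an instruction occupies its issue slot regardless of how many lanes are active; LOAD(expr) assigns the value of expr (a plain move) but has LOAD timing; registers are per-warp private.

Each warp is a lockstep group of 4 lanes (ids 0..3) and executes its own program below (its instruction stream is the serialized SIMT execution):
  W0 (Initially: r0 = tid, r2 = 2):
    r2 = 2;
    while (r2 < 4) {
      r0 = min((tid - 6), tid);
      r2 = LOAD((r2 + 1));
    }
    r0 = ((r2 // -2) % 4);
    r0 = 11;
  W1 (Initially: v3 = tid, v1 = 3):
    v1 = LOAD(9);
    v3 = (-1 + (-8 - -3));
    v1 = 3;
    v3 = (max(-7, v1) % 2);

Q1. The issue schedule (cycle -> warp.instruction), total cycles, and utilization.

cycle 0: W0.I0
cycle 1: W1.I0
cycle 2: W0.I1
cycle 3: W1.I1
cycle 4: W0.I2
cycle 5: W1.I2
cycle 6: W0.I3
cycle 7: W1.I3
cycle 8: W0.I4
cycle 9: W0.I5
cycle 10: W0.I6
cycle 11: idle
cycle 12: W0.I7
cycle 13: W0.I8
cycle 14: W0.I9

Answer: 15 cycles, utilization 14/15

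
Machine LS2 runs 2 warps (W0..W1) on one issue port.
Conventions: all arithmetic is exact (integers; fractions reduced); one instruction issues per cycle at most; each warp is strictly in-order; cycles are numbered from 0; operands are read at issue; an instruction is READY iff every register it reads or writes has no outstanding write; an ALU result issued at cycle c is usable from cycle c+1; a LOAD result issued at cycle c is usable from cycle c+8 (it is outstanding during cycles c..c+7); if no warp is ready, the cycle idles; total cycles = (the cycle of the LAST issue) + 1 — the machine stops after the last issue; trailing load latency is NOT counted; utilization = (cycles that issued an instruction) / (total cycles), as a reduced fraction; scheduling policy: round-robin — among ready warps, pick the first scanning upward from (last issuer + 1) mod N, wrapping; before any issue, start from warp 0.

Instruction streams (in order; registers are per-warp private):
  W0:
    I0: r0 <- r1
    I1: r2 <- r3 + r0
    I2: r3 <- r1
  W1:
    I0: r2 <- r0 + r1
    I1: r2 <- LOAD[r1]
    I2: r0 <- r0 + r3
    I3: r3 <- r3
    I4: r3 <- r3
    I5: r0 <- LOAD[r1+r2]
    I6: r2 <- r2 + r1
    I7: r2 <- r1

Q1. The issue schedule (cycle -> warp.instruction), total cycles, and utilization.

cycle 0: W0.I0
cycle 1: W1.I0
cycle 2: W0.I1
cycle 3: W1.I1
cycle 4: W0.I2
cycle 5: W1.I2
cycle 6: W1.I3
cycle 7: W1.I4
cycle 8: idle
cycle 9: idle
cycle 10: idle
cycle 11: W1.I5
cycle 12: W1.I6
cycle 13: W1.I7

Answer: 14 cycles, utilization 11/14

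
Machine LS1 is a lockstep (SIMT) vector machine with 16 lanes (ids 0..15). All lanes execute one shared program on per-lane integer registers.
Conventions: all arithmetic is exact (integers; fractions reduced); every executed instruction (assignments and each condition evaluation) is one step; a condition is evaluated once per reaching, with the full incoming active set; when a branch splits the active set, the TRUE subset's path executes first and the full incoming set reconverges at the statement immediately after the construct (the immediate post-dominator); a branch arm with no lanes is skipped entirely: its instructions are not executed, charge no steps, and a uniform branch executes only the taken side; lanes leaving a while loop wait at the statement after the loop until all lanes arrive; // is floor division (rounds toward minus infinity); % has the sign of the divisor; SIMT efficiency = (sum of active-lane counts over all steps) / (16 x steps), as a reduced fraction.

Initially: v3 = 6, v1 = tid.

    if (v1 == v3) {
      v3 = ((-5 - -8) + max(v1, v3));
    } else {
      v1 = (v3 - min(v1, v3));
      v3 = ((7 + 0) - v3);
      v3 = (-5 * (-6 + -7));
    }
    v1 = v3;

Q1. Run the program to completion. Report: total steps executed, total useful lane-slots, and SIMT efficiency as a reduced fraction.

Answer: 6 steps, 78 useful, 13/16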